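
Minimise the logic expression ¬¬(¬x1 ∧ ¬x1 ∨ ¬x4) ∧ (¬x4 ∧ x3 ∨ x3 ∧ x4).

¬¬(¬x1 ∧ ¬x1 ∨ ¬x4) ∧ (¬x4 ∧ x3 ∨ x3 ∧ x4)
= ¬¬(¬x1 ∧ ¬x1 ∨ ¬x4) ∧ x3   [distribution]
= (¬x1 ∧ ¬x1 ∨ ¬x4) ∧ x3   [double negation]
= (¬x1 ∨ ¬x4) ∧ x3   [idempotence]

(¬x1 ∨ ¬x4) ∧ x3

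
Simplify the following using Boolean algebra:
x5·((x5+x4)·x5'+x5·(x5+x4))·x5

x5·((x5+x4)·x5'+x5·(x5+x4))·x5
= x5·(x5+x4)·x5   (distribution)
= x5·x5   (absorption)
= x5   (idempotence)

x5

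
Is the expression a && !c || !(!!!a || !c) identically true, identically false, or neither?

a && !c || !(!!!a || !c)
= a && !c || !(!a || !c)
= a && !c || a && c
= a
This depends on a, so it is not a constant.

neither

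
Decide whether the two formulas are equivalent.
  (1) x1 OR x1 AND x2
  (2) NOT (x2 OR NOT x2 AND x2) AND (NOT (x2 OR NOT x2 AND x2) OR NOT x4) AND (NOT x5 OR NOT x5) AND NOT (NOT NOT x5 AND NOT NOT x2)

E1: x1 OR x1 AND x2
    = x1   (absorption)
E2: NOT (x2 OR NOT x2 AND x2) AND (NOT (x2 OR NOT x2 AND x2) OR NOT x4) AND (NOT x5 OR NOT x5) AND NOT (NOT NOT x5 AND NOT NOT x2)
    = NOT (x2 OR NOT x2 AND x2) AND (NOT (x2 OR NOT x2 AND x2) OR NOT x4) AND (NOT x5 OR NOT x5) AND (NOT x5 OR NOT x2)   (De Morgan)
    = NOT (x2 OR NOT x2 AND x2) AND (NOT x5 OR NOT x5) AND (NOT x5 OR NOT x2)   (absorption)
    = NOT (x2 OR NOT x2 AND x2) AND (NOT x5 OR NOT x5 AND NOT x2)   (distribution)
    = NOT x2 AND (NOT x5 OR NOT x5 AND NOT x2)   (complement / identity)
    = NOT x2 AND NOT x5   (absorption)
These differ: at x1=1, x2=0, x4=0, x5=1, E1 = 1 but E2 = 0.

No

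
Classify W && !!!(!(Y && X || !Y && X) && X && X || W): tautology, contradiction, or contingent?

contradiction

W && !!!(!(Y && X || !Y && X) && X && X || W)
= W && !(!(Y && X || !Y && X) && X && X || W)
= W && !(!(Y && X || !Y && X) && X || W)
= W && !(!X && X || W)
= W && !W
= false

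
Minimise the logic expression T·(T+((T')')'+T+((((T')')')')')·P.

T·(T+((T')')'+T+((((T')')')')')·P
= T·(T+((T')')'+T+((T')')')·P   [double negation]
= T·(T+((T')')')·P   [idempotence]
= T·(T+T')·P   [double negation]
= T·P   [complement / identity]

T·P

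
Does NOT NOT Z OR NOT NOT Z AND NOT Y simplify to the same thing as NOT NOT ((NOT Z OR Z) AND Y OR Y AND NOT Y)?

E1: NOT NOT Z OR NOT NOT Z AND NOT Y
    = NOT NOT Z   [absorption]
    = Z   [double negation]
E2: NOT NOT ((NOT Z OR Z) AND Y OR Y AND NOT Y)
    = NOT NOT (Y OR Y AND NOT Y)   [complement / identity]
    = NOT NOT Y   [complement / identity]
    = Y   [double negation]
These differ: at Y=1, Z=0, E1 = 0 but E2 = 1.

No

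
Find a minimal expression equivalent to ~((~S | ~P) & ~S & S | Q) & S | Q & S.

~((~S | ~P) & ~S & S | Q) & S | Q & S
= ~(~S & S | Q) & S | Q & S   [absorption]
= ~Q & S | Q & S   [complement / identity]
= S   [distribution]

S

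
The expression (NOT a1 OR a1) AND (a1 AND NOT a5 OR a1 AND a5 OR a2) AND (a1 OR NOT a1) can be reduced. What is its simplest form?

a1 OR a2

(NOT a1 OR a1) AND (a1 AND NOT a5 OR a1 AND a5 OR a2) AND (a1 OR NOT a1)
= (NOT a1 OR a1) AND (a1 AND NOT a5 OR a1 AND a5 OR a2)
= (NOT a1 OR a1) AND (a1 OR a2)
= a1 OR a2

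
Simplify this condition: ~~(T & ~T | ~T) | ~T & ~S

~T

~~(T & ~T | ~T) | ~T & ~S
= ~~~T | ~T & ~S
= ~T | ~T & ~S
= ~T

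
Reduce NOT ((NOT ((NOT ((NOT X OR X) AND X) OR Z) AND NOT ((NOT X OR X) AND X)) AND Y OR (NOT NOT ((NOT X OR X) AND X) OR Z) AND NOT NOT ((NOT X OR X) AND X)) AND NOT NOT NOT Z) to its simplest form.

NOT ((NOT ((NOT ((NOT X OR X) AND X) OR Z) AND NOT ((NOT X OR X) AND X)) AND Y OR (NOT NOT ((NOT X OR X) AND X) OR Z) AND NOT NOT ((NOT X OR X) AND X)) AND NOT NOT NOT Z)
= NOT ((NOT ((NOT ((NOT X OR X) AND X) OR Z) AND NOT ((NOT X OR X) AND X)) AND Y OR NOT NOT ((NOT X OR X) AND X)) AND NOT NOT NOT Z)
= NOT ((NOT NOT ((NOT X OR X) AND X) AND Y OR NOT NOT ((NOT X OR X) AND X)) AND NOT NOT NOT Z)
= NOT ((NOT NOT ((NOT X OR X) AND X) AND Y OR NOT NOT ((NOT X OR X) AND X)) AND NOT Z)
= NOT (NOT NOT ((NOT X OR X) AND X) AND NOT Z)
= NOT (NOT NOT X AND NOT Z)
= NOT X OR Z

NOT X OR Z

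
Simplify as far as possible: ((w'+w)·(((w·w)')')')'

((w'+w)·(((w·w)')')')'
= ((((w·w)')')')'
= ((w·w)')'
= (w')'
= w

w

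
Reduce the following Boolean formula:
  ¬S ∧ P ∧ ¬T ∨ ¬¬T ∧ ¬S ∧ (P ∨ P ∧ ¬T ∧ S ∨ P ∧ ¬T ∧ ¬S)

¬S ∧ P ∧ ¬T ∨ ¬¬T ∧ ¬S ∧ (P ∨ P ∧ ¬T ∧ S ∨ P ∧ ¬T ∧ ¬S)
= ¬S ∧ P ∧ ¬T ∨ ¬¬T ∧ ¬S ∧ (P ∨ P ∧ ¬T)   — distribution
= ¬S ∧ P ∧ ¬T ∨ T ∧ ¬S ∧ (P ∨ P ∧ ¬T)   — double negation
= ¬S ∧ P ∧ ¬T ∨ T ∧ ¬S ∧ P   — absorption
= ¬S ∧ P   — distribution

¬S ∧ P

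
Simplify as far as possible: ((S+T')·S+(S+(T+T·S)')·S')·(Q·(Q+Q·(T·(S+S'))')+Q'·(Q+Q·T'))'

((S+T')·S+(S+(T+T·S)')·S')·(Q·(Q+Q·(T·(S+S'))')+Q'·(Q+Q·T'))'
= ((S+T')·S+(S+(T+T·S)')·S')·(Q·(Q+Q·T')+Q'·(Q+Q·T'))'   (complement / identity)
= ((S+T')·S+(S+(T+T·S)')·S')·(Q+Q·T')'   (distribution)
= ((S+T')·S+(S+T')·S')·(Q+Q·T')'   (absorption)
= ((S+T')·S+(S+T')·S')·Q'   (absorption)
= (S+T')·Q'   (distribution)

(S+T')·Q'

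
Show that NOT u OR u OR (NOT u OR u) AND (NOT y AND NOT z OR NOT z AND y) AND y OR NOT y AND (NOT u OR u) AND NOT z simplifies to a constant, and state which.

NOT u OR u OR (NOT u OR u) AND (NOT y AND NOT z OR NOT z AND y) AND y OR NOT y AND (NOT u OR u) AND NOT z
= NOT u OR u OR (NOT u OR u) AND NOT z AND y OR NOT y AND (NOT u OR u) AND NOT z   — distribution
= NOT u OR u OR (NOT u OR u) AND NOT z   — distribution
= NOT u OR u   — absorption
= TRUE   — complement

TRUE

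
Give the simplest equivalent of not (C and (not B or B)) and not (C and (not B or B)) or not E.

not (C and (not B or B)) and not (C and (not B or B)) or not E
= not (C and (not B or B)) or not E   — idempotence
= not C or not E   — complement / identity

not C or not E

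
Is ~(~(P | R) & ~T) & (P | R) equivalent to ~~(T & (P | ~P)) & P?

No

E1: ~(~(P | R) & ~T) & (P | R)
    = (P | R | T) & (P | R)   — De Morgan
    = P | R   — absorption
E2: ~~(T & (P | ~P)) & P
    = T & (P | ~P) & P   — double negation
    = T & P   — complement / identity
These differ: at P=0, R=1, T=0, E1 = 1 but E2 = 0.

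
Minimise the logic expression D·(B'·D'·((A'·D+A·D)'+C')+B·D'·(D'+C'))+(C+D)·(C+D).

C+D

D·(B'·D'·((A'·D+A·D)'+C')+B·D'·(D'+C'))+(C+D)·(C+D)
= D·(B'·D'·(D'+C')+B·D'·(D'+C'))+(C+D)·(C+D)   [distribution]
= D·D'·(D'+C')+(C+D)·(C+D)   [distribution]
= D·D'+(C+D)·(C+D)   [absorption]
= (C+D)·(C+D)   [complement / identity]
= C+D   [idempotence]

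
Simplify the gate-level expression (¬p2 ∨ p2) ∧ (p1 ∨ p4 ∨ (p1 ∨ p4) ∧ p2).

(¬p2 ∨ p2) ∧ (p1 ∨ p4 ∨ (p1 ∨ p4) ∧ p2)
= p1 ∨ p4 ∨ (p1 ∨ p4) ∧ p2   — complement / identity
= p1 ∨ p4   — absorption

p1 ∨ p4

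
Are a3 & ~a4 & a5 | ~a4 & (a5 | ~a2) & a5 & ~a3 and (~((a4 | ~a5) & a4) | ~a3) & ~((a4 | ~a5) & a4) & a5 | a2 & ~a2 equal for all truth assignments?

Yes

E1: a3 & ~a4 & a5 | ~a4 & (a5 | ~a2) & a5 & ~a3
    = a3 & ~a4 & a5 | ~a4 & a5 & ~a3   [absorption]
    = ~a4 & a5   [distribution]
E2: (~((a4 | ~a5) & a4) | ~a3) & ~((a4 | ~a5) & a4) & a5 | a2 & ~a2
    = ~((a4 | ~a5) & a4) & a5 | a2 & ~a2   [absorption]
    = ~a4 & a5 | a2 & ~a2   [absorption]
    = ~a4 & a5   [complement / identity]
Both reduce to ~a4 & a5, so they are equivalent.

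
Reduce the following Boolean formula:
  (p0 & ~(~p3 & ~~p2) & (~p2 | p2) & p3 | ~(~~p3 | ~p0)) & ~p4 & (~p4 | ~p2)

p0 & ~p4

(p0 & ~(~p3 & ~~p2) & (~p2 | p2) & p3 | ~(~~p3 | ~p0)) & ~p4 & (~p4 | ~p2)
= (p0 & ~(~p3 & ~~p2) & p3 | ~(~~p3 | ~p0)) & ~p4 & (~p4 | ~p2)   (complement / identity)
= (p0 & ~(~p3 & ~~p2) & p3 | ~(~~p3 | ~p0)) & ~p4   (absorption)
= (p0 & (p3 | ~p2) & p3 | ~(~~p3 | ~p0)) & ~p4   (De Morgan)
= (p0 & p3 | ~(~~p3 | ~p0)) & ~p4   (absorption)
= (p0 & p3 | ~p3 & p0) & ~p4   (De Morgan)
= p0 & ~p4   (distribution)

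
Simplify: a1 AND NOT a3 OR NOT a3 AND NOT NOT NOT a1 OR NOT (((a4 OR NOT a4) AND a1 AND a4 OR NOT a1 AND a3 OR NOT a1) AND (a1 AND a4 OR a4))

a1 AND NOT a3 OR NOT a3 AND NOT NOT NOT a1 OR NOT (((a4 OR NOT a4) AND a1 AND a4 OR NOT a1 AND a3 OR NOT a1) AND (a1 AND a4 OR a4))
= a1 AND NOT a3 OR NOT a3 AND NOT NOT NOT a1 OR NOT (((a4 OR NOT a4) AND a1 AND a4 OR NOT a1) AND (a1 AND a4 OR a4))   (absorption)
= a1 AND NOT a3 OR NOT a3 AND NOT NOT NOT a1 OR NOT ((a1 AND a4 OR NOT a1) AND (a1 AND a4 OR a4))   (complement / identity)
= a1 AND NOT a3 OR NOT a3 AND NOT NOT NOT a1 OR NOT (a1 AND a4 OR NOT a1 AND a4)   (distribution)
= a1 AND NOT a3 OR NOT a3 AND NOT NOT NOT a1 OR NOT a4   (distribution)
= a1 AND NOT a3 OR NOT a3 AND NOT a1 OR NOT a4   (double negation)
= NOT a3 OR NOT a4   (distribution)

NOT a3 OR NOT a4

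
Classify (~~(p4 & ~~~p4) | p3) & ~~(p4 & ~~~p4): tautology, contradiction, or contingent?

(~~(p4 & ~~~p4) | p3) & ~~(p4 & ~~~p4)
= ~~(p4 & ~~~p4)   [absorption]
= p4 & ~~~p4   [double negation]
= p4 & ~p4   [double negation]
= 0   [complement]

contradiction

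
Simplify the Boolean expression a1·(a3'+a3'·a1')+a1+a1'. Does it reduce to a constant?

a1·(a3'+a3'·a1')+a1+a1'
= a1·a3'+a1+a1'   [absorption]
= a1+a1'   [absorption]
= 1   [complement]

1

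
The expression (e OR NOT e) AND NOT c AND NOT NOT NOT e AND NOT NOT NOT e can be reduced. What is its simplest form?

NOT c AND NOT e

(e OR NOT e) AND NOT c AND NOT NOT NOT e AND NOT NOT NOT e
= (e OR NOT e) AND NOT c AND NOT NOT NOT e   — idempotence
= NOT c AND NOT NOT NOT e   — complement / identity
= NOT c AND NOT e   — double negation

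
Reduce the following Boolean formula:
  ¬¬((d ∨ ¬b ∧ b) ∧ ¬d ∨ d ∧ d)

¬¬((d ∨ ¬b ∧ b) ∧ ¬d ∨ d ∧ d)
= ¬¬(d ∧ ¬d ∨ d ∧ d)   — complement / identity
= ¬¬d   — distribution
= d   — double negation

d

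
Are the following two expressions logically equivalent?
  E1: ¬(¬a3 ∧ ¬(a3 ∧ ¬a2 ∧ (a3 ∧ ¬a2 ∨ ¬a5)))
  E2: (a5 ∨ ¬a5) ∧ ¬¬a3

Yes

E1: ¬(¬a3 ∧ ¬(a3 ∧ ¬a2 ∧ (a3 ∧ ¬a2 ∨ ¬a5)))
    = ¬(¬a3 ∧ ¬(a3 ∧ ¬a2))
    = a3 ∨ a3 ∧ ¬a2
    = a3
E2: (a5 ∨ ¬a5) ∧ ¬¬a3
    = ¬¬a3
    = a3
Both reduce to a3, so they are equivalent.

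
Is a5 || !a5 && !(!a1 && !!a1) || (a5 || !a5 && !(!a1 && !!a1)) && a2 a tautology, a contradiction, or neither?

a5 || !a5 && !(!a1 && !!a1) || (a5 || !a5 && !(!a1 && !!a1)) && a2
= a5 || !a5 && !(!a1 && !!a1)   [absorption]
= a5 || !a5 && (a1 || !a1)   [De Morgan]
= a5 || !a5   [complement / identity]
= true   [complement]

tautology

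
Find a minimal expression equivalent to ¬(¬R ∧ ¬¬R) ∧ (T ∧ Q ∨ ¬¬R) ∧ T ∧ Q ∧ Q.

T ∧ Q

¬(¬R ∧ ¬¬R) ∧ (T ∧ Q ∨ ¬¬R) ∧ T ∧ Q ∧ Q
= (R ∨ ¬R) ∧ (T ∧ Q ∨ ¬¬R) ∧ T ∧ Q ∧ Q
= (R ∨ ¬R) ∧ (T ∧ Q ∨ R) ∧ T ∧ Q ∧ Q
= (R ∨ ¬R) ∧ (T ∧ Q ∨ R) ∧ T ∧ Q
= (T ∧ Q ∨ R) ∧ T ∧ Q
= T ∧ Q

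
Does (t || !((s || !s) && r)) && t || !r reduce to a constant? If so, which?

(t || !((s || !s) && r)) && t || !r
= (t || !r) && t || !r   — complement / identity
= t || !r   — absorption
This depends on r, t, so it is not a constant.

no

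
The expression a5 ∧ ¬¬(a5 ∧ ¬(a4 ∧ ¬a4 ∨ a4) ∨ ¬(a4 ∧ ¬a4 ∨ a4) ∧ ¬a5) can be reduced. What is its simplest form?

a5 ∧ ¬a4

a5 ∧ ¬¬(a5 ∧ ¬(a4 ∧ ¬a4 ∨ a4) ∨ ¬(a4 ∧ ¬a4 ∨ a4) ∧ ¬a5)
= a5 ∧ ¬¬¬(a4 ∧ ¬a4 ∨ a4)   (distribution)
= a5 ∧ ¬(a4 ∧ ¬a4 ∨ a4)   (double negation)
= a5 ∧ ¬a4   (complement / identity)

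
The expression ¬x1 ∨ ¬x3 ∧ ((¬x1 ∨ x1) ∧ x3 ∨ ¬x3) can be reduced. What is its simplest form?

¬x1 ∨ ¬x3

¬x1 ∨ ¬x3 ∧ ((¬x1 ∨ x1) ∧ x3 ∨ ¬x3)
= ¬x1 ∨ ¬x3 ∧ (x3 ∨ ¬x3)
= ¬x1 ∨ ¬x3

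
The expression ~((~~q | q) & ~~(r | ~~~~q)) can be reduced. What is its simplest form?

~((~~q | q) & ~~(r | ~~~~q))
= ~((~~q | q) & ~~(r | ~~q))   [double negation]
= ~((~~q | q) & (r | ~~q))   [double negation]
= ~(~~q | q & r)   [distribution]
= ~(q | q & r)   [double negation]
= ~q   [absorption]

~q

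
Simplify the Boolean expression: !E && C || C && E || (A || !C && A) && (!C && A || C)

!E && C || C && E || (A || !C && A) && (!C && A || C)
= !E && C || C && E || !C && A || A && C   (distribution)
= !E && C || C && E || A   (distribution)
= C || A   (distribution)

C || A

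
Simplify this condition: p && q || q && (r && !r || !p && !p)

p && q || q && (r && !r || !p && !p)
= p && q || q && !p && !p
= p && q || q && !p
= q

q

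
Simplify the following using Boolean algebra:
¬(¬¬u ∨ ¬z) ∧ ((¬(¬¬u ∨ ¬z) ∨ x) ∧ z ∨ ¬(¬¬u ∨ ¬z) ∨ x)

¬u ∧ z

¬(¬¬u ∨ ¬z) ∧ ((¬(¬¬u ∨ ¬z) ∨ x) ∧ z ∨ ¬(¬¬u ∨ ¬z) ∨ x)
= ¬(¬¬u ∨ ¬z) ∧ (¬(¬¬u ∨ ¬z) ∨ x)
= ¬(¬¬u ∨ ¬z)
= ¬u ∧ z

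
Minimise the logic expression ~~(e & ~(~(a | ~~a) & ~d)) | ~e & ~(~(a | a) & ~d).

a | d

~~(e & ~(~(a | ~~a) & ~d)) | ~e & ~(~(a | a) & ~d)
= e & ~(~(a | ~~a) & ~d) | ~e & ~(~(a | a) & ~d)   — double negation
= e & ~(~(a | a) & ~d) | ~e & ~(~(a | a) & ~d)   — double negation
= ~(~(a | a) & ~d)   — distribution
= ~(~a & ~d)   — idempotence
= a | d   — De Morgan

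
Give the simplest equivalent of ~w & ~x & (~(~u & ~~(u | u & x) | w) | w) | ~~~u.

~w & ~x & (~(~u & ~~(u | u & x) | w) | w) | ~~~u
= ~w & ~x & (~(~u & (u | u & x) | w) | w) | ~~~u
= ~w & ~x & (~(~u & (u | u & x) | w) | w) | ~u
= ~w & ~x & (~(~u & u | w) | w) | ~u
= ~w & ~x & (~w | w) | ~u
= ~w & ~x | ~u

~w & ~x | ~u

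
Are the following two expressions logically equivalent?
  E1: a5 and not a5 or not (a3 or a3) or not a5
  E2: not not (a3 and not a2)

No

E1: a5 and not a5 or not (a3 or a3) or not a5
    = not (a3 or a3) or not a5
    = not a3 or not a5
E2: not not (a3 and not a2)
    = a3 and not a2
These differ: at a2=1, a3=0, a5=0, E1 = 1 but E2 = 0.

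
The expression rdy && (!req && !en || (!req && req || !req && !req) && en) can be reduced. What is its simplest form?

rdy && !req

rdy && (!req && !en || (!req && req || !req && !req) && en)
= rdy && (!req && !en || !req && en)   [distribution]
= rdy && !req   [distribution]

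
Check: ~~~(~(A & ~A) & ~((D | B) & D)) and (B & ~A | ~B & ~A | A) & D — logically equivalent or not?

E1: ~~~(~(A & ~A) & ~((D | B) & D))
    = ~~~(~(A & ~A) & ~D)   — absorption
    = ~~(A & ~A | D)   — De Morgan
    = ~~D   — complement / identity
    = D   — double negation
E2: (B & ~A | ~B & ~A | A) & D
    = (~A | A) & D   — distribution
    = D   — complement / identity
Both reduce to D, so they are equivalent.

Yes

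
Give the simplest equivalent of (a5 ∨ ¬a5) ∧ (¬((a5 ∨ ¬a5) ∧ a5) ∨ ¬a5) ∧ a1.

(a5 ∨ ¬a5) ∧ (¬((a5 ∨ ¬a5) ∧ a5) ∨ ¬a5) ∧ a1
= (a5 ∨ ¬a5) ∧ (¬a5 ∨ ¬a5) ∧ a1   (complement / identity)
= (a5 ∧ ¬a5 ∨ ¬a5) ∧ a1   (distribution)
= ¬a5 ∧ a1   (complement / identity)

¬a5 ∧ a1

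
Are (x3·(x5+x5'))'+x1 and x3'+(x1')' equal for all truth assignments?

E1: (x3·(x5+x5'))'+x1
    = x3'+x1   (complement / identity)
E2: x3'+(x1')'
    = x3'+x1   (double negation)
Both reduce to x3'+x1, so they are equivalent.

Yes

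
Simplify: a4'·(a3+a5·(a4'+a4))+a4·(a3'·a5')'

a3+a5

a4'·(a3+a5·(a4'+a4))+a4·(a3'·a5')'
= a4'·(a3+a5·(a4'+a4))+a4·(a3+a5)   — De Morgan
= a4'·(a3+a5)+a4·(a3+a5)   — complement / identity
= a3+a5   — distribution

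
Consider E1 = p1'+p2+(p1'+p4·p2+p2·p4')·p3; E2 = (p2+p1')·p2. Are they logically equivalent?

E1: p1'+p2+(p1'+p4·p2+p2·p4')·p3
    = p1'+p2+(p1'+p2)·p3   [distribution]
    = p1'+p2   [absorption]
E2: (p2+p1')·p2
    = p2   [absorption]
These differ: at p1=0, p2=0, p3=0, p4=0, E1 = 1 but E2 = 0.

No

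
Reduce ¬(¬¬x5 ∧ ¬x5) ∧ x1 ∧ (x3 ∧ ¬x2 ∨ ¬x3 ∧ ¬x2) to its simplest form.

¬(¬¬x5 ∧ ¬x5) ∧ x1 ∧ (x3 ∧ ¬x2 ∨ ¬x3 ∧ ¬x2)
= (¬x5 ∨ x5) ∧ x1 ∧ (x3 ∧ ¬x2 ∨ ¬x3 ∧ ¬x2)   (De Morgan)
= (¬x5 ∨ x5) ∧ x1 ∧ ¬x2   (distribution)
= x1 ∧ ¬x2   (complement / identity)

x1 ∧ ¬x2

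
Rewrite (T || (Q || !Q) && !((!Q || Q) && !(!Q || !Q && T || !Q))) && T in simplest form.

(T || (Q || !Q) && !((!Q || Q) && !(!Q || !Q && T || !Q))) && T
= (T || (Q || !Q) && !!(!Q || !Q && T || !Q)) && T
= (T || !!(!Q || !Q && T || !Q)) && T
= (T || !!(!Q || !Q)) && T
= (T || !(Q && Q)) && T
= (T || !Q) && T
= T

T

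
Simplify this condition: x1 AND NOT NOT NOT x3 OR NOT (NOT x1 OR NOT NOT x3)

x1 AND NOT x3

x1 AND NOT NOT NOT x3 OR NOT (NOT x1 OR NOT NOT x3)
= x1 AND NOT NOT NOT x3 OR x1 AND NOT x3   (De Morgan)
= x1 AND NOT x3 OR x1 AND NOT x3   (double negation)
= x1 AND NOT x3   (idempotence)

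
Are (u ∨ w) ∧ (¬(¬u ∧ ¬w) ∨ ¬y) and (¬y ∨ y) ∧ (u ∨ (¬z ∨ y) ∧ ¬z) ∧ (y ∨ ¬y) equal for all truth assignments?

E1: (u ∨ w) ∧ (¬(¬u ∧ ¬w) ∨ ¬y)
    = (u ∨ w) ∧ (u ∨ w ∨ ¬y)   — De Morgan
    = u ∨ w   — absorption
E2: (¬y ∨ y) ∧ (u ∨ (¬z ∨ y) ∧ ¬z) ∧ (y ∨ ¬y)
    = (¬y ∨ y) ∧ (u ∨ (¬z ∨ y) ∧ ¬z)   — complement / identity
    = (¬y ∨ y) ∧ (u ∨ ¬z)   — absorption
    = u ∨ ¬z   — complement / identity
These differ: at u=0, w=0, y=0, z=0, E1 = 0 but E2 = 1.

No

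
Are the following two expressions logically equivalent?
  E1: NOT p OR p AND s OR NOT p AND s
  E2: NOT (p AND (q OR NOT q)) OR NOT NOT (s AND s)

Yes

E1: NOT p OR p AND s OR NOT p AND s
    = NOT p OR s   [distribution]
E2: NOT (p AND (q OR NOT q)) OR NOT NOT (s AND s)
    = NOT (p AND (q OR NOT q)) OR s AND s   [double negation]
    = NOT (p AND (q OR NOT q)) OR s   [idempotence]
    = NOT p OR s   [complement / identity]
Both reduce to NOT p OR s, so they are equivalent.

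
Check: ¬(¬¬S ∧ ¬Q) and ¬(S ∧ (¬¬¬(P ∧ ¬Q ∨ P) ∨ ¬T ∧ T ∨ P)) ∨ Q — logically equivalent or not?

Yes

E1: ¬(¬¬S ∧ ¬Q)
    = ¬S ∨ Q   [De Morgan]
E2: ¬(S ∧ (¬¬¬(P ∧ ¬Q ∨ P) ∨ ¬T ∧ T ∨ P)) ∨ Q
    = ¬(S ∧ (¬¬¬(P ∧ ¬Q ∨ P) ∨ P)) ∨ Q   [complement / identity]
    = ¬(S ∧ (¬¬¬P ∨ P)) ∨ Q   [absorption]
    = ¬(S ∧ (¬P ∨ P)) ∨ Q   [double negation]
    = ¬S ∨ Q   [complement / identity]
Both reduce to ¬S ∨ Q, so they are equivalent.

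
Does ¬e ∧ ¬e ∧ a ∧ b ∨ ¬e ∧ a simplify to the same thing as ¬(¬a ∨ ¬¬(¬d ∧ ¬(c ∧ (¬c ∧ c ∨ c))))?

E1: ¬e ∧ ¬e ∧ a ∧ b ∨ ¬e ∧ a
    = ¬e ∧ a ∧ b ∨ ¬e ∧ a   [idempotence]
    = ¬e ∧ a   [absorption]
E2: ¬(¬a ∨ ¬¬(¬d ∧ ¬(c ∧ (¬c ∧ c ∨ c))))
    = a ∧ ¬(¬d ∧ ¬(c ∧ (¬c ∧ c ∨ c)))   [De Morgan]
    = a ∧ (d ∨ c ∧ (¬c ∧ c ∨ c))   [De Morgan]
    = a ∧ (d ∨ c ∧ c)   [complement / identity]
    = a ∧ (d ∨ c)   [idempotence]
These differ: at a=1, b=1, c=1, d=1, e=1, E1 = 0 but E2 = 1.

No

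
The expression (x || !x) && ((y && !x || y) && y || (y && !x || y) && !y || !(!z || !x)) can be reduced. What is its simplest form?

(x || !x) && ((y && !x || y) && y || (y && !x || y) && !y || !(!z || !x))
= (x || !x) && ((y && !x || y) && y || (y && !x || y) && !y || z && x)
= (y && !x || y) && y || (y && !x || y) && !y || z && x
= y && !x || y || z && x
= y || z && x

y || z && x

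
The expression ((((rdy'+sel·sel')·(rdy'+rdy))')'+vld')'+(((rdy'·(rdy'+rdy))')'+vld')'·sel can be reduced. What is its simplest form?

rdy·vld

((((rdy'+sel·sel')·(rdy'+rdy))')'+vld')'+(((rdy'·(rdy'+rdy))')'+vld')'·sel
= (((rdy'·(rdy'+rdy))')'+vld')'+(((rdy'·(rdy'+rdy))')'+vld')'·sel   [complement / identity]
= (((rdy'·(rdy'+rdy))')'+vld')'   [absorption]
= (rdy'·(rdy'+rdy)+vld')'   [double negation]
= (rdy'+vld')'   [complement / identity]
= rdy·vld   [De Morgan]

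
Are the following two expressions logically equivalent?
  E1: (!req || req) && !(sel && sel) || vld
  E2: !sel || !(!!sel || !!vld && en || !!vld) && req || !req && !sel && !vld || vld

Yes

E1: (!req || req) && !(sel && sel) || vld
    = !(sel && sel) || vld   — complement / identity
    = !sel || vld   — idempotence
E2: !sel || !(!!sel || !!vld && en || !!vld) && req || !req && !sel && !vld || vld
    = !sel || !(!!sel || !!vld) && req || !req && !sel && !vld || vld   — absorption
    = !sel || !sel && !vld && req || !req && !sel && !vld || vld   — De Morgan
    = !sel || !sel && !vld || vld   — distribution
    = !sel || vld   — absorption
Both reduce to !sel || vld, so they are equivalent.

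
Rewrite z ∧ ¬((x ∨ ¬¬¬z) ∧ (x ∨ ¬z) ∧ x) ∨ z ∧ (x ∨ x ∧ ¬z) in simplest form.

z

z ∧ ¬((x ∨ ¬¬¬z) ∧ (x ∨ ¬z) ∧ x) ∨ z ∧ (x ∨ x ∧ ¬z)
= z ∧ ¬((x ∨ ¬¬¬z) ∧ (x ∨ ¬z) ∧ x) ∨ z ∧ x   (absorption)
= z ∧ ¬((x ∨ ¬z) ∧ (x ∨ ¬z) ∧ x) ∨ z ∧ x   (double negation)
= z ∧ ¬((x ∨ ¬z) ∧ x) ∨ z ∧ x   (idempotence)
= z ∧ ¬x ∨ z ∧ x   (absorption)
= z   (distribution)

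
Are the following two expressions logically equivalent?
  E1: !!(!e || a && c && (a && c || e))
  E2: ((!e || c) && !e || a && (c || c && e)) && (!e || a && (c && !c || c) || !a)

Yes

E1: !!(!e || a && c && (a && c || e))
    = !!(!e || a && c)
    = !e || a && c
E2: ((!e || c) && !e || a && (c || c && e)) && (!e || a && (c && !c || c) || !a)
    = ((!e || c) && !e || a && c) && (!e || a && (c && !c || c) || !a)
    = ((!e || c) && !e || a && c) && (!e || a && c || !a)
    = (!e || a && c) && (!e || a && c || !a)
    = !e || a && c
Both reduce to !e || a && c, so they are equivalent.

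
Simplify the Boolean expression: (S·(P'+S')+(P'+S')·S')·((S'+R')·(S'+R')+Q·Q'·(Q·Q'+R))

(S·(P'+S')+(P'+S')·S')·((S'+R')·(S'+R')+Q·Q'·(Q·Q'+R))
= (P'+S')·((S'+R')·(S'+R')+Q·Q'·(Q·Q'+R))
= (P'+S')·((S'+R')·(S'+R')+Q·Q')
= (P'+S')·(S'+R')·(S'+R')
= (P'+S')·(S'+R')
= S'+P'·R'

S'+P'·R'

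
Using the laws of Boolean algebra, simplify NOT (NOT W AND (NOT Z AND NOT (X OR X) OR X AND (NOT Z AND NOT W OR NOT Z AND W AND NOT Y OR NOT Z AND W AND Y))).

W OR Z

NOT (NOT W AND (NOT Z AND NOT (X OR X) OR X AND (NOT Z AND NOT W OR NOT Z AND W AND NOT Y OR NOT Z AND W AND Y)))
= NOT (NOT W AND (NOT Z AND NOT (X OR X) OR X AND (NOT Z AND NOT W OR NOT Z AND W)))
= NOT (NOT W AND (NOT Z AND NOT (X OR X) OR X AND NOT Z))
= NOT (NOT W AND (NOT Z AND NOT X OR X AND NOT Z))
= NOT (NOT W AND NOT Z)
= W OR Z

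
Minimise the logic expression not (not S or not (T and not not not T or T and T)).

not (not S or not (T and not not not T or T and T))
= not (not S or not (T and not T or T and T))   [double negation]
= S and (T and not T or T and T)   [De Morgan]
= S and T   [distribution]

S and T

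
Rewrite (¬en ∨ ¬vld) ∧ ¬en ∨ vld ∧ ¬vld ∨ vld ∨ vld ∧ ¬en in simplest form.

¬en ∨ vld

(¬en ∨ ¬vld) ∧ ¬en ∨ vld ∧ ¬vld ∨ vld ∨ vld ∧ ¬en
= (¬en ∨ ¬vld) ∧ ¬en ∨ vld ∧ ¬vld ∨ vld   — absorption
= (¬en ∨ ¬vld) ∧ ¬en ∨ vld   — complement / identity
= ¬en ∨ vld   — absorption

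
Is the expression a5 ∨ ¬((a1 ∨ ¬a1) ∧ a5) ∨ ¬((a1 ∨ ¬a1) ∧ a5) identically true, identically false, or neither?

identically true

a5 ∨ ¬((a1 ∨ ¬a1) ∧ a5) ∨ ¬((a1 ∨ ¬a1) ∧ a5)
= a5 ∨ ¬((a1 ∨ ¬a1) ∧ a5)
= a5 ∨ ¬a5
= True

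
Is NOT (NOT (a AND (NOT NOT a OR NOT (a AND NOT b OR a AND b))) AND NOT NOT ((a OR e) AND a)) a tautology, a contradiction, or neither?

NOT (NOT (a AND (NOT NOT a OR NOT (a AND NOT b OR a AND b))) AND NOT NOT ((a OR e) AND a))
= NOT (NOT (a AND (NOT NOT a OR NOT a)) AND NOT NOT ((a OR e) AND a))
= NOT (NOT (a AND (a OR NOT a)) AND NOT NOT ((a OR e) AND a))
= NOT (NOT a AND NOT NOT ((a OR e) AND a))
= NOT (NOT a AND NOT NOT a)
= a OR NOT a
= TRUE

tautology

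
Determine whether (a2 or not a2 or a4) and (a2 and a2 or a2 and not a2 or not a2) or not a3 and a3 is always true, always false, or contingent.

(a2 or not a2 or a4) and (a2 and a2 or a2 and not a2 or not a2) or not a3 and a3
= (a2 or not a2 or a4) and (a2 and a2 or a2 and not a2 or not a2)   [complement / identity]
= (a2 or not a2 or a4) and (a2 or not a2)   [distribution]
= a2 or not a2   [absorption]
= True   [complement]

always true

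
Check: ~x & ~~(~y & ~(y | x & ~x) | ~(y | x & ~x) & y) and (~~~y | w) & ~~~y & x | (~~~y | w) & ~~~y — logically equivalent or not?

E1: ~x & ~~(~y & ~(y | x & ~x) | ~(y | x & ~x) & y)
    = ~x & ~~~(y | x & ~x)   (distribution)
    = ~x & ~(y | x & ~x)   (double negation)
    = ~x & ~y   (complement / identity)
E2: (~~~y | w) & ~~~y & x | (~~~y | w) & ~~~y
    = (~~~y | w) & ~~~y   (absorption)
    = ~~~y   (absorption)
    = ~y   (double negation)
These differ: at w=1, x=1, y=0, E1 = 0 but E2 = 1.

No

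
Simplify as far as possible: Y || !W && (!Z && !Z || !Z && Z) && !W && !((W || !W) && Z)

Y || !W && !Z

Y || !W && (!Z && !Z || !Z && Z) && !W && !((W || !W) && Z)
= Y || !W && (!Z && !Z || !Z && Z) && !W && !Z   (complement / identity)
= Y || !W && !Z && !W && !Z   (distribution)
= Y || !W && !Z   (idempotence)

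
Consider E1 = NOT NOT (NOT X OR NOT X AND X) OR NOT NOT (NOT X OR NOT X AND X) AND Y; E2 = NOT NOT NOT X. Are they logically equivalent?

Yes

E1: NOT NOT (NOT X OR NOT X AND X) OR NOT NOT (NOT X OR NOT X AND X) AND Y
    = NOT NOT (NOT X OR NOT X AND X)   [absorption]
    = NOT NOT NOT X   [complement / identity]
    = NOT X   [double negation]
E2: NOT NOT NOT X
    = NOT X   [double negation]
Both reduce to NOT X, so they are equivalent.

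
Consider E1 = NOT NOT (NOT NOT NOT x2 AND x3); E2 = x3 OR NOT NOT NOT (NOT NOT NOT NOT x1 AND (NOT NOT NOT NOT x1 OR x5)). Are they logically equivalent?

E1: NOT NOT (NOT NOT NOT x2 AND x3)
    = NOT NOT NOT x2 AND x3   — double negation
    = NOT x2 AND x3   — double negation
E2: x3 OR NOT NOT NOT (NOT NOT NOT NOT x1 AND (NOT NOT NOT NOT x1 OR x5))
    = x3 OR NOT (NOT NOT NOT NOT x1 AND (NOT NOT NOT NOT x1 OR x5))   — double negation
    = x3 OR NOT NOT NOT NOT NOT x1   — absorption
    = x3 OR NOT NOT NOT x1   — double negation
    = x3 OR NOT x1   — double negation
These differ: at x1=0, x2=1, x3=1, x5=0, E1 = 0 but E2 = 1.

No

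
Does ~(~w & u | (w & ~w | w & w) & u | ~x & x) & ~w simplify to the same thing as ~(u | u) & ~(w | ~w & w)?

Yes

E1: ~(~w & u | (w & ~w | w & w) & u | ~x & x) & ~w
    = ~(~w & u | (w & ~w | w & w) & u) & ~w   [complement / identity]
    = ~(~w & u | w & u) & ~w   [distribution]
    = ~u & ~w   [distribution]
E2: ~(u | u) & ~(w | ~w & w)
    = ~(u | u) & ~w   [complement / identity]
    = ~u & ~w   [idempotence]
Both reduce to ~u & ~w, so they are equivalent.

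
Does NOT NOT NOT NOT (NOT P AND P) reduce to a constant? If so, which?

NOT NOT NOT NOT (NOT P AND P)
= NOT NOT (NOT P AND P)
= NOT P AND P
= FALSE

yes, False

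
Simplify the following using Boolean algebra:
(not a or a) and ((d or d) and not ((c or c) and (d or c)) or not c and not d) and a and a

not c and a

(not a or a) and ((d or d) and not ((c or c) and (d or c)) or not c and not d) and a and a
= ((d or d) and not ((c or c) and (d or c)) or not c and not d) and a and a   — complement / identity
= (d and not ((c or c) and (d or c)) or not c and not d) and a and a   — idempotence
= (d and not (c and d or c) or not c and not d) and a and a   — distribution
= (d and not c or not c and not d) and a and a   — absorption
= not c and a and a   — distribution
= not c and a   — idempotence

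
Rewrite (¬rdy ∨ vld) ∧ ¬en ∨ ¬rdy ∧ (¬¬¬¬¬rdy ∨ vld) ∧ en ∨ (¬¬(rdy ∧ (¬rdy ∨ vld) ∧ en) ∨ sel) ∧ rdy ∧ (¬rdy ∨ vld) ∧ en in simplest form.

¬rdy ∨ vld

(¬rdy ∨ vld) ∧ ¬en ∨ ¬rdy ∧ (¬¬¬¬¬rdy ∨ vld) ∧ en ∨ (¬¬(rdy ∧ (¬rdy ∨ vld) ∧ en) ∨ sel) ∧ rdy ∧ (¬rdy ∨ vld) ∧ en
= (¬rdy ∨ vld) ∧ ¬en ∨ ¬rdy ∧ (¬¬¬¬¬rdy ∨ vld) ∧ en ∨ (rdy ∧ (¬rdy ∨ vld) ∧ en ∨ sel) ∧ rdy ∧ (¬rdy ∨ vld) ∧ en   [double negation]
= (¬rdy ∨ vld) ∧ ¬en ∨ ¬rdy ∧ (¬¬¬rdy ∨ vld) ∧ en ∨ (rdy ∧ (¬rdy ∨ vld) ∧ en ∨ sel) ∧ rdy ∧ (¬rdy ∨ vld) ∧ en   [double negation]
= (¬rdy ∨ vld) ∧ ¬en ∨ ¬rdy ∧ (¬¬¬rdy ∨ vld) ∧ en ∨ rdy ∧ (¬rdy ∨ vld) ∧ en   [absorption]
= (¬rdy ∨ vld) ∧ ¬en ∨ ¬rdy ∧ (¬rdy ∨ vld) ∧ en ∨ rdy ∧ (¬rdy ∨ vld) ∧ en   [double negation]
= (¬rdy ∨ vld) ∧ ¬en ∨ (¬rdy ∨ vld) ∧ en   [distribution]
= ¬rdy ∨ vld   [distribution]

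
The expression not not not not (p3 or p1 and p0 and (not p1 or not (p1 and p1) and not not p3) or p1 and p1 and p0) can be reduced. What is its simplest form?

p3 or p1 and p0

not not not not (p3 or p1 and p0 and (not p1 or not (p1 and p1) and not not p3) or p1 and p1 and p0)
= not not (p3 or p1 and p0 and (not p1 or not (p1 and p1) and not not p3) or p1 and p1 and p0)   [double negation]
= not not (p3 or p1 and p0 and (not p1 or not p1 and not not p3) or p1 and p1 and p0)   [idempotence]
= not not (p3 or p1 and p0 and (not p1 or not p1 and p3) or p1 and p1 and p0)   [double negation]
= not not (p3 or p1 and p0 and not p1 or p1 and p1 and p0)   [absorption]
= p3 or p1 and p0 and not p1 or p1 and p1 and p0   [double negation]
= p3 or p1 and p0   [distribution]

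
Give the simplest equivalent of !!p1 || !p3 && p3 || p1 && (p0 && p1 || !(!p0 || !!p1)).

p1

!!p1 || !p3 && p3 || p1 && (p0 && p1 || !(!p0 || !!p1))
= !!p1 || p1 && (p0 && p1 || !(!p0 || !!p1))   — complement / identity
= !!p1 || p1 && (p0 && p1 || p0 && !p1)   — De Morgan
= !!p1 || p1 && p0   — distribution
= p1 || p1 && p0   — double negation
= p1   — absorption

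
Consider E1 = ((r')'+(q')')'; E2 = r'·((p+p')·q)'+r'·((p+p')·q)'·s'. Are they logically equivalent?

Yes

E1: ((r')'+(q')')'
    = r'·q'   (De Morgan)
E2: r'·((p+p')·q)'+r'·((p+p')·q)'·s'
    = r'·((p+p')·q)'   (absorption)
    = r'·q'   (complement / identity)
Both reduce to r'·q', so they are equivalent.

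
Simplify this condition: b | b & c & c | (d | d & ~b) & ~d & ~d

b

b | b & c & c | (d | d & ~b) & ~d & ~d
= b | b & c & c | d & ~d & ~d
= b | b & c & c | d & ~d
= b | b & c & c
= b | b & c
= b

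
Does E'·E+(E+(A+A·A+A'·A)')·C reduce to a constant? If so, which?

E'·E+(E+(A+A·A+A'·A)')·C
= (E+(A+A·A+A'·A)')·C   (complement / identity)
= (E+(A+A)')·C   (distribution)
= (E+A')·C   (idempotence)
This depends on A, C, E, so it is not a constant.

no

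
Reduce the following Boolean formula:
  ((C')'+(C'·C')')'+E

((C')'+(C'·C')')'+E
= ((C')'+(C')')'+E   [idempotence]
= C'·C'+E   [De Morgan]
= C'+E   [idempotence]

C'+E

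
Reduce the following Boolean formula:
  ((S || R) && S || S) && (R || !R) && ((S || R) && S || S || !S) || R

((S || R) && S || S) && (R || !R) && ((S || R) && S || S || !S) || R
= ((S || R) && S || S) && ((S || R) && S || S || !S) || R   [complement / identity]
= (S || R) && S || S || R   [absorption]
= S || S || R   [absorption]
= S || R   [idempotence]

S || R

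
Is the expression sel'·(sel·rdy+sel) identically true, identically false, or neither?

sel'·(sel·rdy+sel)
= sel'·sel   — absorption
= 0   — complement

identically false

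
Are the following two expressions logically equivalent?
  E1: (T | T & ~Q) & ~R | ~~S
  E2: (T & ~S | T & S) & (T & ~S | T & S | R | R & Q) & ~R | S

E1: (T | T & ~Q) & ~R | ~~S
    = T & ~R | ~~S   — absorption
    = T & ~R | S   — double negation
E2: (T & ~S | T & S) & (T & ~S | T & S | R | R & Q) & ~R | S
    = (T & ~S | T & S) & (T & ~S | T & S | R) & ~R | S   — absorption
    = (T & ~S | T & S) & ~R | S   — absorption
    = T & ~R | S   — distribution
Both reduce to T & ~R | S, so they are equivalent.

Yes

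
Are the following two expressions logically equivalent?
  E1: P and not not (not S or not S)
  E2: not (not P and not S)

No

E1: P and not not (not S or not S)
    = P and not (S and S)
    = P and not S
E2: not (not P and not S)
    = P or S
These differ: at P=0, S=1, E1 = 0 but E2 = 1.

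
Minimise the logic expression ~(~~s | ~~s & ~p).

~(~~s | ~~s & ~p)
= ~~~s   — absorption
= ~s   — double negation

~s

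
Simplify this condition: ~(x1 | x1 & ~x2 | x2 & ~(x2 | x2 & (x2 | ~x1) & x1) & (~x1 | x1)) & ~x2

~(x1 | x1 & ~x2 | x2 & ~(x2 | x2 & (x2 | ~x1) & x1) & (~x1 | x1)) & ~x2
= ~(x1 | x1 & ~x2 | x2 & ~(x2 | x2 & x1) & (~x1 | x1)) & ~x2   — absorption
= ~(x1 | x2 & ~(x2 | x2 & x1) & (~x1 | x1)) & ~x2   — absorption
= ~(x1 | x2 & ~(x2 | x2 & x1)) & ~x2   — complement / identity
= ~(x1 | x2 & ~x2) & ~x2   — absorption
= ~x1 & ~x2   — complement / identity

~x1 & ~x2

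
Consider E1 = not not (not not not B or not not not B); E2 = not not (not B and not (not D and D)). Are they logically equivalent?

E1: not not (not not not B or not not not B)
    = not not (not not not B or not B)   (double negation)
    = not not (not B or not B)   (double negation)
    = not B or not B   (double negation)
    = not B   (idempotence)
E2: not not (not B and not (not D and D))
    = not (B or not D and D)   (De Morgan)
    = not B   (complement / identity)
Both reduce to not B, so they are equivalent.

Yes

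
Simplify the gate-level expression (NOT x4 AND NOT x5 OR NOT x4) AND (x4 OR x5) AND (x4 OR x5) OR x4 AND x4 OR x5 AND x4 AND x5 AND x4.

(NOT x4 AND NOT x5 OR NOT x4) AND (x4 OR x5) AND (x4 OR x5) OR x4 AND x4 OR x5 AND x4 AND x5 AND x4
= NOT x4 AND (x4 OR x5) AND (x4 OR x5) OR x4 AND x4 OR x5 AND x4 AND x5 AND x4   [absorption]
= NOT x4 AND (x4 OR x5) OR x4 AND x4 OR x5 AND x4 AND x5 AND x4   [idempotence]
= NOT x4 AND (x4 OR x5) OR x4 AND x4 OR x5 AND x4   [idempotence]
= NOT x4 AND (x4 OR x5) OR x4 AND (x4 OR x5)   [distribution]
= x4 OR x5   [distribution]

x4 OR x5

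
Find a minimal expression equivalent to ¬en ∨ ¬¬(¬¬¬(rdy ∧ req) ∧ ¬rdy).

¬en ∨ ¬¬(¬¬¬(rdy ∧ req) ∧ ¬rdy)
= ¬en ∨ ¬¬(¬(rdy ∧ req) ∧ ¬rdy)   [double negation]
= ¬en ∨ ¬(rdy ∧ req ∨ rdy)   [De Morgan]
= ¬en ∨ ¬rdy   [absorption]

¬en ∨ ¬rdy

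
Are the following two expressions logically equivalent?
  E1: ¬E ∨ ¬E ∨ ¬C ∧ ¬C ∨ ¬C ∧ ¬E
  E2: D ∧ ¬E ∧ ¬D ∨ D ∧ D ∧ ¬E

No

E1: ¬E ∨ ¬E ∨ ¬C ∧ ¬C ∨ ¬C ∧ ¬E
    = ¬E ∨ ¬E ∨ (¬C ∨ ¬E) ∧ ¬C   (distribution)
    = ¬E ∨ (¬C ∨ ¬E) ∧ ¬C   (idempotence)
    = ¬E ∨ ¬C   (absorption)
E2: D ∧ ¬E ∧ ¬D ∨ D ∧ D ∧ ¬E
    = D ∧ ¬E   (distribution)
These differ: at C=0, D=0, E=0, E1 = 1 but E2 = 0.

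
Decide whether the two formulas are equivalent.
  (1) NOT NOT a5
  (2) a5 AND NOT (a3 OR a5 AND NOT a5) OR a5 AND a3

E1: NOT NOT a5
    = a5   [double negation]
E2: a5 AND NOT (a3 OR a5 AND NOT a5) OR a5 AND a3
    = a5 AND NOT a3 OR a5 AND a3   [complement / identity]
    = a5   [distribution]
Both reduce to a5, so they are equivalent.

Yes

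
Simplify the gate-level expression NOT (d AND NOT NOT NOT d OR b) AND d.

NOT (d AND NOT NOT NOT d OR b) AND d
= NOT (d AND NOT d OR b) AND d
= NOT b AND d

NOT b AND d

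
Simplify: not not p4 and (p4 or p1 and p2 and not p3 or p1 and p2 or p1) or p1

not not p4 and (p4 or p1 and p2 and not p3 or p1 and p2 or p1) or p1
= not not p4 and (p4 or p1 and p2 or p1) or p1   — absorption
= p4 and (p4 or p1 and p2 or p1) or p1   — double negation
= p4 and (p4 or p1) or p1   — absorption
= p4 or p1   — absorption

p4 or p1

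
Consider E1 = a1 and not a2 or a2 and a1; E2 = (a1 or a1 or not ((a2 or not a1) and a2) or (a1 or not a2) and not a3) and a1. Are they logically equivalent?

E1: a1 and not a2 or a2 and a1
    = a1
E2: (a1 or a1 or not ((a2 or not a1) and a2) or (a1 or not a2) and not a3) and a1
    = (a1 or not ((a2 or not a1) and a2) or (a1 or not a2) and not a3) and a1
    = (a1 or not a2 or (a1 or not a2) and not a3) and a1
    = (a1 or not a2) and a1
    = a1
Both reduce to a1, so they are equivalent.

Yes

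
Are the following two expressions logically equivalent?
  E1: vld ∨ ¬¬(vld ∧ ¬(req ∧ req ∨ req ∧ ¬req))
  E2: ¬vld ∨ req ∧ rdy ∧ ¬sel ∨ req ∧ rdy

E1: vld ∨ ¬¬(vld ∧ ¬(req ∧ req ∨ req ∧ ¬req))
    = vld ∨ vld ∧ ¬(req ∧ req ∨ req ∧ ¬req)   (double negation)
    = vld ∨ vld ∧ ¬req   (distribution)
    = vld   (absorption)
E2: ¬vld ∨ req ∧ rdy ∧ ¬sel ∨ req ∧ rdy
    = ¬vld ∨ req ∧ rdy   (absorption)
These differ: at rdy=1, req=0, sel=0, vld=0, E1 = 0 but E2 = 1.

No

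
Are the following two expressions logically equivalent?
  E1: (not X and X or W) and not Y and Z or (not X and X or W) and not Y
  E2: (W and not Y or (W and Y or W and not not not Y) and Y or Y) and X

No

E1: (not X and X or W) and not Y and Z or (not X and X or W) and not Y
    = (not X and X or W) and not Y   (absorption)
    = W and not Y   (complement / identity)
E2: (W and not Y or (W and Y or W and not not not Y) and Y or Y) and X
    = (W and not Y or (W and Y or W and not Y) and Y or Y) and X   (double negation)
    = (W and not Y or W and Y or Y) and X   (distribution)
    = (W or Y) and X   (distribution)
These differ: at W=1, X=1, Y=1, Z=1, E1 = 0 but E2 = 1.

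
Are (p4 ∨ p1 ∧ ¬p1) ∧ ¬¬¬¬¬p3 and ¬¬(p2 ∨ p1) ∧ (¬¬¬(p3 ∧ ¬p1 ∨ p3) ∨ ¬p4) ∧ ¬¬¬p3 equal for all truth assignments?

No

E1: (p4 ∨ p1 ∧ ¬p1) ∧ ¬¬¬¬¬p3
    = p4 ∧ ¬¬¬¬¬p3
    = p4 ∧ ¬¬¬p3
    = p4 ∧ ¬p3
E2: ¬¬(p2 ∨ p1) ∧ (¬¬¬(p3 ∧ ¬p1 ∨ p3) ∨ ¬p4) ∧ ¬¬¬p3
    = (p2 ∨ p1) ∧ (¬¬¬(p3 ∧ ¬p1 ∨ p3) ∨ ¬p4) ∧ ¬¬¬p3
    = (p2 ∨ p1) ∧ (¬¬¬p3 ∨ ¬p4) ∧ ¬¬¬p3
    = (p2 ∨ p1) ∧ ¬¬¬p3
    = (p2 ∨ p1) ∧ ¬p3
These differ: at p1=0, p2=0, p3=0, p4=1, E1 = 1 but E2 = 0.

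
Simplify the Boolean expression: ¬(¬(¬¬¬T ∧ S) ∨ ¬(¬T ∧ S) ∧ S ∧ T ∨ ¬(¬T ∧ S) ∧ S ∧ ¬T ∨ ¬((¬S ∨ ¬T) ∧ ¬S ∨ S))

¬(¬(¬¬¬T ∧ S) ∨ ¬(¬T ∧ S) ∧ S ∧ T ∨ ¬(¬T ∧ S) ∧ S ∧ ¬T ∨ ¬((¬S ∨ ¬T) ∧ ¬S ∨ S))
= ¬(¬(¬¬¬T ∧ S) ∨ ¬(¬T ∧ S) ∧ S ∧ T ∨ ¬(¬T ∧ S) ∧ S ∧ ¬T ∨ ¬(¬S ∨ S))   [absorption]
= ¬(¬(¬¬¬T ∧ S) ∨ ¬(¬T ∧ S) ∧ S ∨ ¬(¬S ∨ S))   [distribution]
= ¬(¬(¬T ∧ S) ∨ ¬(¬T ∧ S) ∧ S ∨ ¬(¬S ∨ S))   [double negation]
= ¬(¬(¬T ∧ S) ∨ ¬(¬S ∨ S))   [absorption]
= ¬T ∧ S ∧ (¬S ∨ S)   [De Morgan]
= ¬T ∧ S   [complement / identity]

¬T ∧ S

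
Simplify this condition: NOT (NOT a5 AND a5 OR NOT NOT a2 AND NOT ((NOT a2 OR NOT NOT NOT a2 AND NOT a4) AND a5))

NOT (NOT a5 AND a5 OR NOT NOT a2 AND NOT ((NOT a2 OR NOT NOT NOT a2 AND NOT a4) AND a5))
= NOT (NOT a5 AND a5 OR NOT NOT a2 AND NOT ((NOT a2 OR NOT a2 AND NOT a4) AND a5))   (double negation)
= NOT (NOT a5 AND a5 OR NOT NOT a2 AND NOT (NOT a2 AND a5))   (absorption)
= NOT (NOT NOT a2 AND NOT (NOT a2 AND a5))   (complement / identity)
= NOT a2 OR NOT a2 AND a5   (De Morgan)
= NOT a2   (absorption)

NOT a2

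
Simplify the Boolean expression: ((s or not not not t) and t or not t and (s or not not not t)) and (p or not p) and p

(s or not t) and p

((s or not not not t) and t or not t and (s or not not not t)) and (p or not p) and p
= (s or not not not t) and (p or not p) and p   — distribution
= (s or not not not t) and p   — complement / identity
= (s or not t) and p   — double negation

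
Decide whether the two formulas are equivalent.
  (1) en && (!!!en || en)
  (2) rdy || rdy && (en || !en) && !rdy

No

E1: en && (!!!en || en)
    = en && (!en || en)
    = en
E2: rdy || rdy && (en || !en) && !rdy
    = rdy || rdy && !rdy
    = rdy
These differ: at en=0, rdy=1, E1 = 0 but E2 = 1.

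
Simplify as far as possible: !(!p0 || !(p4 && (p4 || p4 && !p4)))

!(!p0 || !(p4 && (p4 || p4 && !p4)))
= p0 && p4 && (p4 || p4 && !p4)   [De Morgan]
= p0 && p4 && p4   [complement / identity]
= p0 && p4   [idempotence]

p0 && p4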